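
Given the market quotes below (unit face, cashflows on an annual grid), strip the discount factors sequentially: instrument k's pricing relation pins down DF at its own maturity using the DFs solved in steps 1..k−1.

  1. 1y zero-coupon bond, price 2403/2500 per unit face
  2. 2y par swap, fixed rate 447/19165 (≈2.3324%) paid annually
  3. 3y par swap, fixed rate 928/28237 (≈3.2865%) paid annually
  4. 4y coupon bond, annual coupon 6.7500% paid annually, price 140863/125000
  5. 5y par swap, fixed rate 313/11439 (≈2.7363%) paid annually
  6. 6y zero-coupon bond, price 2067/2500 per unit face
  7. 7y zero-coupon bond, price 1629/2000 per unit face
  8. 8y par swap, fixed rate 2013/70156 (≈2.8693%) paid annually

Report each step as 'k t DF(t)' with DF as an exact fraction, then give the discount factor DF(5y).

step 1 [1y] zero: DF = P = 2403/2500 ≈ 0.961200
step 2 [2y] swap r/1=447/19165: DF=(1 − 447/19165·(0.961200))/(1+447/19165) = 9553/10000 ≈ 0.955300
step 3 [3y] swap r/1=928/28237: DF=(1 − 928/28237·(0.961200+0.955300))/(1+928/28237) = 567/625 ≈ 0.907200
step 4 [4y] bond c/1=27/400: DF=(140863/125000 − 27/400·(0.961200+0.955300+0.907200))/(1+27/400) = 8771/10000 ≈ 0.877100
step 5 [5y] swap r/1=313/11439: DF=(1 − 313/11439·(0.961200+0.955300+0.907200+0.877100))/(1+313/11439) = 2187/2500 ≈ 0.874800
step 6 [6y] zero: DF = P = 2067/2500 ≈ 0.826800
step 7 [7y] zero: DF = P = 1629/2000 ≈ 0.814500
step 8 [8y] swap r/1=2013/70156: DF=(1 − 2013/70156·(0.961200+0.955300+0.907200+0.877100+0.874800+0.826800+0.814500))/(1+2013/70156) = 7987/10000 ≈ 0.798700

1 1 2403/2500
2 2 9553/10000
3 3 567/625
4 4 8771/10000
5 5 2187/2500
6 6 2067/2500
7 7 1629/2000
8 8 7987/10000
DF(5y) = 2187/2500 ≈ 0.874800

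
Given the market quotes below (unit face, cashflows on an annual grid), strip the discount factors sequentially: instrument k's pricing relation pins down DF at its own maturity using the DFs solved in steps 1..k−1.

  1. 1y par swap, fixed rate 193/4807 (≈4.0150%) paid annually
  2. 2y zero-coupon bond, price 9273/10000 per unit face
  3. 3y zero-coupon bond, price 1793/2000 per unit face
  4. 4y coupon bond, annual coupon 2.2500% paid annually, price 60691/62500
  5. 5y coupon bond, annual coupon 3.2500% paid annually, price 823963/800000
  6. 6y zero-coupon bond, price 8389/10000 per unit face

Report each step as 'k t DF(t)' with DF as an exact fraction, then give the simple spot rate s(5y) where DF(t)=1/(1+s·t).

1 1 4807/5000
2 2 9273/10000
3 3 1793/2000
4 4 2221/2500
5 5 8819/10000
6 6 8389/10000
s(5y) = (1/(8819/10000) − 1)/(5) = 1181/44095 ≈ 2.6783%

step 1 [1y] swap r/1=193/4807: DF=(1 − 193/4807·(0))/(1+193/4807) = 4807/5000 ≈ 0.961400
step 2 [2y] zero: DF = P = 9273/10000 ≈ 0.927300
step 3 [3y] zero: DF = P = 1793/2000 ≈ 0.896500
step 4 [4y] bond c/1=9/400: DF=(60691/62500 − 9/400·(0.961400+0.927300+0.896500))/(1+9/400) = 2221/2500 ≈ 0.888400
step 5 [5y] bond c/1=13/400: DF=(823963/800000 − 13/400·(0.961400+0.927300+0.896500+0.888400))/(1+13/400) = 8819/10000 ≈ 0.881900
step 6 [6y] zero: DF = P = 8389/10000 ≈ 0.838900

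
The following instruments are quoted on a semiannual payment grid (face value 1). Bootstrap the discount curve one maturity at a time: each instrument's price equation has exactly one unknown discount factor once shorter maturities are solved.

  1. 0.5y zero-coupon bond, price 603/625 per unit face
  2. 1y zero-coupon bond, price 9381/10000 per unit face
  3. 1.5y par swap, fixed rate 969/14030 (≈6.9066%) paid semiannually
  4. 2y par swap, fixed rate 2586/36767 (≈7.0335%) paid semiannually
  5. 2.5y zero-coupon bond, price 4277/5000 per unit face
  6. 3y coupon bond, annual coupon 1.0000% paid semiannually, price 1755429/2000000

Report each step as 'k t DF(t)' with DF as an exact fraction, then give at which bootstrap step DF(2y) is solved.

step 1 [0.5y] zero: DF = P = 603/625 ≈ 0.964800
step 2 [1y] zero: DF = P = 9381/10000 ≈ 0.938100
step 3 [1.5y] swap r/2=969/28060: DF=(1 − 969/28060·(0.964800+0.938100))/(1+969/28060) = 9031/10000 ≈ 0.903100
step 4 [2y] swap r/2=1293/36767: DF=(1 − 1293/36767·(0.964800+0.938100+0.903100))/(1+1293/36767) = 8707/10000 ≈ 0.870700
step 5 [2.5y] zero: DF = P = 4277/5000 ≈ 0.855400
step 6 [3y] bond c/2=1/200: DF=(1755429/2000000 − 1/200·(0.964800+0.938100+0.903100+0.870700+0.855400))/(1+1/200) = 2127/2500 ≈ 0.850800

1 1/2 603/625
2 1 9381/10000
3 3/2 9031/10000
4 2 8707/10000
5 5/2 4277/5000
6 3 2127/2500
DF(2y) is solved at step 4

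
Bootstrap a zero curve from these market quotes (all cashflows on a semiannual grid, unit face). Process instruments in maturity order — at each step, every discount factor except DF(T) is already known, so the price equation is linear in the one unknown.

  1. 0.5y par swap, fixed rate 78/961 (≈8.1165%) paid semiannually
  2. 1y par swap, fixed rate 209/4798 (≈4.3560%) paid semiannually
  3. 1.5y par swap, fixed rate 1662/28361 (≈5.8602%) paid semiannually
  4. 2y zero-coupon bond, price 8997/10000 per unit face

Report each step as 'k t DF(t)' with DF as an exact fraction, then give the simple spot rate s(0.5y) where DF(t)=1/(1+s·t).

1 1/2 961/1000
2 1 4791/5000
3 3/2 9169/10000
4 2 8997/10000
s(0.5y) = (1/(961/1000) − 1)/(1/2) = 78/961 ≈ 8.1165%

step 1 [0.5y] swap r/2=39/961: DF=(1 − 39/961·(0))/(1+39/961) = 961/1000 ≈ 0.961000
step 2 [1y] swap r/2=209/9596: DF=(1 − 209/9596·(0.961000))/(1+209/9596) = 4791/5000 ≈ 0.958200
step 3 [1.5y] swap r/2=831/28361: DF=(1 − 831/28361·(0.961000+0.958200))/(1+831/28361) = 9169/10000 ≈ 0.916900
step 4 [2y] zero: DF = P = 8997/10000 ≈ 0.899700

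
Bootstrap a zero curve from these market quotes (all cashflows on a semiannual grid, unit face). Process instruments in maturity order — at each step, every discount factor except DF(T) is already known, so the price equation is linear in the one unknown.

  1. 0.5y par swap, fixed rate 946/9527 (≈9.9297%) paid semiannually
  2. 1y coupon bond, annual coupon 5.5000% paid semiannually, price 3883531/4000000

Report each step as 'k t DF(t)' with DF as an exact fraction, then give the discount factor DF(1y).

1 1/2 9527/10000
2 1 4597/5000
DF(1y) = 4597/5000 ≈ 0.919400

step 1 [0.5y] swap r/2=473/9527: DF=(1 − 473/9527·(0))/(1+473/9527) = 9527/10000 ≈ 0.952700
step 2 [1y] bond c/2=11/400: DF=(3883531/4000000 − 11/400·(0.952700))/(1+11/400) = 4597/5000 ≈ 0.919400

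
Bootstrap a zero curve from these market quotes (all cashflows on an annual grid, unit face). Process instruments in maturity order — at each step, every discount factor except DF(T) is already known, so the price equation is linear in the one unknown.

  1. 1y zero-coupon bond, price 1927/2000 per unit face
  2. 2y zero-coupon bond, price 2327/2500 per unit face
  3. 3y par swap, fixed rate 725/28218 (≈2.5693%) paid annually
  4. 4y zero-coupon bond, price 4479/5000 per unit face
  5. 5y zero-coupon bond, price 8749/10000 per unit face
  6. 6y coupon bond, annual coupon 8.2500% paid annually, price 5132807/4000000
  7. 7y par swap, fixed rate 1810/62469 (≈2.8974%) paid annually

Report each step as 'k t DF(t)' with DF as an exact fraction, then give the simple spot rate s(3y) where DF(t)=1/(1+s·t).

1 1 1927/2000
2 2 2327/2500
3 3 371/400
4 4 4479/5000
5 5 8749/10000
6 6 4177/5000
7 7 819/1000
s(3y) = (1/(371/400) − 1)/(3) = 29/1113 ≈ 2.6056%

step 1 [1y] zero: DF = P = 1927/2000 ≈ 0.963500
step 2 [2y] zero: DF = P = 2327/2500 ≈ 0.930800
step 3 [3y] swap r/1=725/28218: DF=(1 − 725/28218·(0.963500+0.930800))/(1+725/28218) = 371/400 ≈ 0.927500
step 4 [4y] zero: DF = P = 4479/5000 ≈ 0.895800
step 5 [5y] zero: DF = P = 8749/10000 ≈ 0.874900
step 6 [6y] bond c/1=33/400: DF=(5132807/4000000 − 33/400·(0.963500+0.930800+0.927500+0.895800+0.874900))/(1+33/400) = 4177/5000 ≈ 0.835400
step 7 [7y] swap r/1=1810/62469: DF=(1 − 1810/62469·(0.963500+0.930800+0.927500+0.895800+0.874900+0.835400))/(1+1810/62469) = 819/1000 ≈ 0.819000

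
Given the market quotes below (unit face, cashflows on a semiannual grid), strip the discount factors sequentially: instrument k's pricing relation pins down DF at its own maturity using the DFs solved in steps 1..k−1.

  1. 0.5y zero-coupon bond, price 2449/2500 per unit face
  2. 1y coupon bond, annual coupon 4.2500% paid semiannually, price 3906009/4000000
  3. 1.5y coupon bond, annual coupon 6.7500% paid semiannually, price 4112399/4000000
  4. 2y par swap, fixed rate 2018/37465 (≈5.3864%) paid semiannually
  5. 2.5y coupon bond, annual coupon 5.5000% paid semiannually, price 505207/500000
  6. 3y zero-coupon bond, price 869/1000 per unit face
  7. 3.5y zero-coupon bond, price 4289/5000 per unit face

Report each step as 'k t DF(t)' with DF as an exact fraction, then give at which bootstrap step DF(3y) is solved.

1 1/2 2449/2500
2 1 4679/5000
3 3/2 233/250
4 2 8991/10000
5 5/2 8831/10000
6 3 869/1000
7 7/2 4289/5000
DF(3y) is solved at step 6

step 1 [0.5y] zero: DF = P = 2449/2500 ≈ 0.979600
step 2 [1y] bond c/2=17/800: DF=(3906009/4000000 − 17/800·(0.979600))/(1+17/800) = 4679/5000 ≈ 0.935800
step 3 [1.5y] bond c/2=27/800: DF=(4112399/4000000 − 27/800·(0.979600+0.935800))/(1+27/800) = 233/250 ≈ 0.932000
step 4 [2y] swap r/2=1009/37465: DF=(1 − 1009/37465·(0.979600+0.935800+0.932000))/(1+1009/37465) = 8991/10000 ≈ 0.899100
step 5 [2.5y] bond c/2=11/400: DF=(505207/500000 − 11/400·(0.979600+0.935800+0.932000+0.899100))/(1+11/400) = 8831/10000 ≈ 0.883100
step 6 [3y] zero: DF = P = 869/1000 ≈ 0.869000
step 7 [3.5y] zero: DF = P = 4289/5000 ≈ 0.857800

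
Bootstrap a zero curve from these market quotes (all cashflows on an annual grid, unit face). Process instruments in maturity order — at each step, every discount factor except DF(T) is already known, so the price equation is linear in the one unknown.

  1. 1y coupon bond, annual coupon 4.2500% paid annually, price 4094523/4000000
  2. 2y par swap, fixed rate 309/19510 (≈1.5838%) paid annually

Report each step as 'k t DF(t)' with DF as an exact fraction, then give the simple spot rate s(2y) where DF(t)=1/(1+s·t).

1 1 9819/10000
2 2 9691/10000
s(2y) = (1/(9691/10000) − 1)/(2) = 309/19382 ≈ 1.5943%

step 1 [1y] bond c/1=17/400: DF=(4094523/4000000 − 17/400·(0))/(1+17/400) = 9819/10000 ≈ 0.981900
step 2 [2y] swap r/1=309/19510: DF=(1 − 309/19510·(0.981900))/(1+309/19510) = 9691/10000 ≈ 0.969100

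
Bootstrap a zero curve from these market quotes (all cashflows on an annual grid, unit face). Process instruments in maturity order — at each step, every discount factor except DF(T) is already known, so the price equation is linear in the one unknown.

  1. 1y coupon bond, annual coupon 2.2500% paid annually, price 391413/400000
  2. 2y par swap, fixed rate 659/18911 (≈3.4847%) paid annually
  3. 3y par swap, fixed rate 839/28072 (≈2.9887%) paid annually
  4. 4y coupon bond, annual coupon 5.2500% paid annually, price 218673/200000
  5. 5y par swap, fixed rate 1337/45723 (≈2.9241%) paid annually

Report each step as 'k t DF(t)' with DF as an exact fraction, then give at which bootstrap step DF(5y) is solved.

1 1 957/1000
2 2 9341/10000
3 3 9161/10000
4 4 2247/2500
5 5 8663/10000
DF(5y) is solved at step 5

step 1 [1y] bond c/1=9/400: DF=(391413/400000 − 9/400·(0))/(1+9/400) = 957/1000 ≈ 0.957000
step 2 [2y] swap r/1=659/18911: DF=(1 − 659/18911·(0.957000))/(1+659/18911) = 9341/10000 ≈ 0.934100
step 3 [3y] swap r/1=839/28072: DF=(1 − 839/28072·(0.957000+0.934100))/(1+839/28072) = 9161/10000 ≈ 0.916100
step 4 [4y] bond c/1=21/400: DF=(218673/200000 − 21/400·(0.957000+0.934100+0.916100))/(1+21/400) = 2247/2500 ≈ 0.898800
step 5 [5y] swap r/1=1337/45723: DF=(1 − 1337/45723·(0.957000+0.934100+0.916100+0.898800))/(1+1337/45723) = 8663/10000 ≈ 0.866300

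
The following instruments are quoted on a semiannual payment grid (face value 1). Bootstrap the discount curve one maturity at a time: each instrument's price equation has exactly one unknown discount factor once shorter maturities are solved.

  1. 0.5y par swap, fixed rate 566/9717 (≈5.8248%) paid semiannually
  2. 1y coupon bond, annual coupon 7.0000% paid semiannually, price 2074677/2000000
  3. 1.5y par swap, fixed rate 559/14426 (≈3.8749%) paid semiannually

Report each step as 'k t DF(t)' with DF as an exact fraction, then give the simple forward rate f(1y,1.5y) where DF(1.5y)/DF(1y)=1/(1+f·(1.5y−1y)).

1 1/2 9717/10000
2 1 4847/5000
3 3/2 9441/10000
f(1y,1.5y) = ((4847/5000)/(9441/10000) − 1)/(1/2) = 506/9441 ≈ 5.3596%

step 1 [0.5y] swap r/2=283/9717: DF=(1 − 283/9717·(0))/(1+283/9717) = 9717/10000 ≈ 0.971700
step 2 [1y] bond c/2=7/200: DF=(2074677/2000000 − 7/200·(0.971700))/(1+7/200) = 4847/5000 ≈ 0.969400
step 3 [1.5y] swap r/2=559/28852: DF=(1 − 559/28852·(0.971700+0.969400))/(1+559/28852) = 9441/10000 ≈ 0.944100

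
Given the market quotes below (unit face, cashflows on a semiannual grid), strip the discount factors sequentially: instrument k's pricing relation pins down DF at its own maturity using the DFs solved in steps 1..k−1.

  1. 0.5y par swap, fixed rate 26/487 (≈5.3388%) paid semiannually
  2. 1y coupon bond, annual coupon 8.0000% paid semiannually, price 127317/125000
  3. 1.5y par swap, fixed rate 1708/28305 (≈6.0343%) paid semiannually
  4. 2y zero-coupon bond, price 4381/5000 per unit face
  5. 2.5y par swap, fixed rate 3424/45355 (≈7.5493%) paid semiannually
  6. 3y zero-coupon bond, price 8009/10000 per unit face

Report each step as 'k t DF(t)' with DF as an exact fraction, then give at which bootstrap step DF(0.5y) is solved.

1 1/2 487/500
2 1 9419/10000
3 3/2 4573/5000
4 2 4381/5000
5 5/2 518/625
6 3 8009/10000
DF(0.5y) is solved at step 1

step 1 [0.5y] swap r/2=13/487: DF=(1 − 13/487·(0))/(1+13/487) = 487/500 ≈ 0.974000
step 2 [1y] bond c/2=1/25: DF=(127317/125000 − 1/25·(0.974000))/(1+1/25) = 9419/10000 ≈ 0.941900
step 3 [1.5y] swap r/2=854/28305: DF=(1 − 854/28305·(0.974000+0.941900))/(1+854/28305) = 4573/5000 ≈ 0.914600
step 4 [2y] zero: DF = P = 4381/5000 ≈ 0.876200
step 5 [2.5y] swap r/2=1712/45355: DF=(1 − 1712/45355·(0.974000+0.941900+0.914600+0.876200))/(1+1712/45355) = 518/625 ≈ 0.828800
step 6 [3y] zero: DF = P = 8009/10000 ≈ 0.800900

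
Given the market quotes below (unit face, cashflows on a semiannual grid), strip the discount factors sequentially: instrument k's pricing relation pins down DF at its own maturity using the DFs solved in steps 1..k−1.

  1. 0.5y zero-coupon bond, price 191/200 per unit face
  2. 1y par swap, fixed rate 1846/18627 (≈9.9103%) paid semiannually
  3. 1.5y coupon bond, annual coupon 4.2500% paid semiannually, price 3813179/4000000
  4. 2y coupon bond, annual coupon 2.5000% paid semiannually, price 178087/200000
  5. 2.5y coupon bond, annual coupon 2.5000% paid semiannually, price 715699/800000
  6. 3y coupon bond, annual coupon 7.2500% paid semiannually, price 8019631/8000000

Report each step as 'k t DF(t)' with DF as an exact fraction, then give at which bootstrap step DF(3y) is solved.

1 1/2 191/200
2 1 9077/10000
3 3/2 8947/10000
4 2 4227/5000
5 5/2 8391/10000
6 3 203/250
DF(3y) is solved at step 6

step 1 [0.5y] zero: DF = P = 191/200 ≈ 0.955000
step 2 [1y] swap r/2=923/18627: DF=(1 − 923/18627·(0.955000))/(1+923/18627) = 9077/10000 ≈ 0.907700
step 3 [1.5y] bond c/2=17/800: DF=(3813179/4000000 − 17/800·(0.955000+0.907700))/(1+17/800) = 8947/10000 ≈ 0.894700
step 4 [2y] bond c/2=1/80: DF=(178087/200000 − 1/80·(0.955000+0.907700+0.894700))/(1+1/80) = 4227/5000 ≈ 0.845400
step 5 [2.5y] bond c/2=1/80: DF=(715699/800000 − 1/80·(0.955000+0.907700+0.894700+0.845400))/(1+1/80) = 8391/10000 ≈ 0.839100
step 6 [3y] bond c/2=29/800: DF=(8019631/8000000 − 29/800·(0.955000+0.907700+0.894700+0.845400+0.839100))/(1+29/800) = 203/250 ≈ 0.812000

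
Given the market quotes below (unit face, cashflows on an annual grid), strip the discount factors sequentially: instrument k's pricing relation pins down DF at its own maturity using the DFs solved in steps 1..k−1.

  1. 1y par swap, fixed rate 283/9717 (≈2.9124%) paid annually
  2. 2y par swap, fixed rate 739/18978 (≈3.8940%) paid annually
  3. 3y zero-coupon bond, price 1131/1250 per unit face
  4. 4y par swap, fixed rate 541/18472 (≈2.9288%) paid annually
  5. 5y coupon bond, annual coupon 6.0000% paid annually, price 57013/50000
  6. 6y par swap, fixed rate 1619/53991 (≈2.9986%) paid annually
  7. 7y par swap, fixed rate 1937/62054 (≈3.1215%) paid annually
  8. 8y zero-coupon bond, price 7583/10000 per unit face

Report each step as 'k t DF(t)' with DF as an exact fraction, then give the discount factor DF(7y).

step 1 [1y] swap r/1=283/9717: DF=(1 − 283/9717·(0))/(1+283/9717) = 9717/10000 ≈ 0.971700
step 2 [2y] swap r/1=739/18978: DF=(1 − 739/18978·(0.971700))/(1+739/18978) = 9261/10000 ≈ 0.926100
step 3 [3y] zero: DF = P = 1131/1250 ≈ 0.904800
step 4 [4y] swap r/1=541/18472: DF=(1 − 541/18472·(0.971700+0.926100+0.904800))/(1+541/18472) = 4459/5000 ≈ 0.891800
step 5 [5y] bond c/1=3/50: DF=(57013/50000 − 3/50·(0.971700+0.926100+0.904800+0.891800))/(1+3/50) = 4333/5000 ≈ 0.866600
step 6 [6y] swap r/1=1619/53991: DF=(1 − 1619/53991·(0.971700+0.926100+0.904800+0.891800+0.866600))/(1+1619/53991) = 8381/10000 ≈ 0.838100
step 7 [7y] swap r/1=1937/62054: DF=(1 − 1937/62054·(0.971700+0.926100+0.904800+0.891800+0.866600+0.838100))/(1+1937/62054) = 8063/10000 ≈ 0.806300
step 8 [8y] zero: DF = P = 7583/10000 ≈ 0.758300

1 1 9717/10000
2 2 9261/10000
3 3 1131/1250
4 4 4459/5000
5 5 4333/5000
6 6 8381/10000
7 7 8063/10000
8 8 7583/10000
DF(7y) = 8063/10000 ≈ 0.806300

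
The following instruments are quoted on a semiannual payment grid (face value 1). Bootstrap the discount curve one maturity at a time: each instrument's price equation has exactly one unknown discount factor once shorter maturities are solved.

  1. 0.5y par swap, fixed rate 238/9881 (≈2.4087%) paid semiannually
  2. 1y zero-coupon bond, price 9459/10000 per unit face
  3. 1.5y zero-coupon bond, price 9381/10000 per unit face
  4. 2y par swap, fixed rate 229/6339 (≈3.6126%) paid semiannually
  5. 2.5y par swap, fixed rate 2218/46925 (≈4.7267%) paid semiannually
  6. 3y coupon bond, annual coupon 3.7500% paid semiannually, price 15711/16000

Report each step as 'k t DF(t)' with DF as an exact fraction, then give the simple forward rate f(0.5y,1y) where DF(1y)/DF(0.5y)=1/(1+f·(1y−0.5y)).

step 1 [0.5y] swap r/2=119/9881: DF=(1 − 119/9881·(0))/(1+119/9881) = 9881/10000 ≈ 0.988100
step 2 [1y] zero: DF = P = 9459/10000 ≈ 0.945900
step 3 [1.5y] zero: DF = P = 9381/10000 ≈ 0.938100
step 4 [2y] swap r/2=229/12678: DF=(1 − 229/12678·(0.988100+0.945900+0.938100))/(1+229/12678) = 9313/10000 ≈ 0.931300
step 5 [2.5y] swap r/2=1109/46925: DF=(1 − 1109/46925·(0.988100+0.945900+0.938100+0.931300))/(1+1109/46925) = 8891/10000 ≈ 0.889100
step 6 [3y] bond c/2=3/160: DF=(15711/16000 − 3/160·(0.988100+0.945900+0.938100+0.931300+0.889100))/(1+3/160) = 351/400 ≈ 0.877500

1 1/2 9881/10000
2 1 9459/10000
3 3/2 9381/10000
4 2 9313/10000
5 5/2 8891/10000
6 3 351/400
f(0.5y,1y) = ((9881/10000)/(9459/10000) − 1)/(1/2) = 844/9459 ≈ 8.9227%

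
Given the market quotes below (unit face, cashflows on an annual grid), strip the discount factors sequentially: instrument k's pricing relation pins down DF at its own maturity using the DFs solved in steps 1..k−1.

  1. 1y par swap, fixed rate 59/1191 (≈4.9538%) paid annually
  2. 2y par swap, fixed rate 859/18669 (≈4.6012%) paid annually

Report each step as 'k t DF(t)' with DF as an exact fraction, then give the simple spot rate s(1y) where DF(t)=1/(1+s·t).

step 1 [1y] swap r/1=59/1191: DF=(1 − 59/1191·(0))/(1+59/1191) = 1191/1250 ≈ 0.952800
step 2 [2y] swap r/1=859/18669: DF=(1 − 859/18669·(0.952800))/(1+859/18669) = 9141/10000 ≈ 0.914100

1 1 1191/1250
2 2 9141/10000
s(1y) = (1/(1191/1250) − 1)/(1) = 59/1191 ≈ 4.9538%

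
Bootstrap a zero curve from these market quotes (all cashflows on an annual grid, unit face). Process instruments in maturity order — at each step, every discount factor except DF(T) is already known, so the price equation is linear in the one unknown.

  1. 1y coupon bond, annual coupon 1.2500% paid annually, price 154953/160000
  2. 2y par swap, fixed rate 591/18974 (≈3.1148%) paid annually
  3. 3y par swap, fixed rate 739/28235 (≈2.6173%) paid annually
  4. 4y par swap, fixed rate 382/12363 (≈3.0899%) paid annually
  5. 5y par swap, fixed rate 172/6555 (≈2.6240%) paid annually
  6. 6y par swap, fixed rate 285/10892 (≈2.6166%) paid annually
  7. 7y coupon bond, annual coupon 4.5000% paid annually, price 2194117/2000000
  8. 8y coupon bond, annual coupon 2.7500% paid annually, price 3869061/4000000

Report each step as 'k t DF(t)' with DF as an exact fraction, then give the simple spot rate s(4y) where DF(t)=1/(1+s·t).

step 1 [1y] bond c/1=1/80: DF=(154953/160000 − 1/80·(0))/(1+1/80) = 1913/2000 ≈ 0.956500
step 2 [2y] swap r/1=591/18974: DF=(1 − 591/18974·(0.956500))/(1+591/18974) = 9409/10000 ≈ 0.940900
step 3 [3y] swap r/1=739/28235: DF=(1 − 739/28235·(0.956500+0.940900))/(1+739/28235) = 9261/10000 ≈ 0.926100
step 4 [4y] swap r/1=382/12363: DF=(1 − 382/12363·(0.956500+0.940900+0.926100))/(1+382/12363) = 4427/5000 ≈ 0.885400
step 5 [5y] swap r/1=172/6555: DF=(1 − 172/6555·(0.956500+0.940900+0.926100+0.885400))/(1+172/6555) = 2199/2500 ≈ 0.879600
step 6 [6y] swap r/1=285/10892: DF=(1 − 285/10892·(0.956500+0.940900+0.926100+0.885400+0.879600))/(1+285/10892) = 343/400 ≈ 0.857500
step 7 [7y] bond c/1=9/200: DF=(2194117/2000000 − 9/200·(0.956500+0.940900+0.926100+0.885400+0.879600+0.857500))/(1+9/200) = 8153/10000 ≈ 0.815300
step 8 [8y] bond c/1=11/400: DF=(3869061/4000000 − 11/400·(0.956500+0.940900+0.926100+0.885400+0.879600+0.857500+0.815300))/(1+11/400) = 3869/5000 ≈ 0.773800

1 1 1913/2000
2 2 9409/10000
3 3 9261/10000
4 4 4427/5000
5 5 2199/2500
6 6 343/400
7 7 8153/10000
8 8 3869/5000
s(4y) = (1/(4427/5000) − 1)/(4) = 573/17708 ≈ 3.2358%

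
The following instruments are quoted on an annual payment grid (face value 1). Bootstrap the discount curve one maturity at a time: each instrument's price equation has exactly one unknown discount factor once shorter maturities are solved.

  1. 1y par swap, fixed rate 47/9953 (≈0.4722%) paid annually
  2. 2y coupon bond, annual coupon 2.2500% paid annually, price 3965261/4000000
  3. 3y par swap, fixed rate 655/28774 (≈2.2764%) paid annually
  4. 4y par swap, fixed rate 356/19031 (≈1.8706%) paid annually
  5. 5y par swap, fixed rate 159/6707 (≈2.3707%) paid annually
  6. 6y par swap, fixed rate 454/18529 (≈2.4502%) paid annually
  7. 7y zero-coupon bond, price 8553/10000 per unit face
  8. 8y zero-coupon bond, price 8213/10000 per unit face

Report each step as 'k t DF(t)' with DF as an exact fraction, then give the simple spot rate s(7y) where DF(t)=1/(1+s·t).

1 1 9953/10000
2 2 2369/2500
3 3 1869/2000
4 4 1161/1250
5 5 8887/10000
6 6 4319/5000
7 7 8553/10000
8 8 8213/10000
s(7y) = (1/(8553/10000) − 1)/(7) = 1447/59871 ≈ 2.4169%

step 1 [1y] swap r/1=47/9953: DF=(1 − 47/9953·(0))/(1+47/9953) = 9953/10000 ≈ 0.995300
step 2 [2y] bond c/1=9/400: DF=(3965261/4000000 − 9/400·(0.995300))/(1+9/400) = 2369/2500 ≈ 0.947600
step 3 [3y] swap r/1=655/28774: DF=(1 − 655/28774·(0.995300+0.947600))/(1+655/28774) = 1869/2000 ≈ 0.934500
step 4 [4y] swap r/1=356/19031: DF=(1 − 356/19031·(0.995300+0.947600+0.934500))/(1+356/19031) = 1161/1250 ≈ 0.928800
step 5 [5y] swap r/1=159/6707: DF=(1 − 159/6707·(0.995300+0.947600+0.934500+0.928800))/(1+159/6707) = 8887/10000 ≈ 0.888700
step 6 [6y] swap r/1=454/18529: DF=(1 − 454/18529·(0.995300+0.947600+0.934500+0.928800+0.888700))/(1+454/18529) = 4319/5000 ≈ 0.863800
step 7 [7y] zero: DF = P = 8553/10000 ≈ 0.855300
step 8 [8y] zero: DF = P = 8213/10000 ≈ 0.821300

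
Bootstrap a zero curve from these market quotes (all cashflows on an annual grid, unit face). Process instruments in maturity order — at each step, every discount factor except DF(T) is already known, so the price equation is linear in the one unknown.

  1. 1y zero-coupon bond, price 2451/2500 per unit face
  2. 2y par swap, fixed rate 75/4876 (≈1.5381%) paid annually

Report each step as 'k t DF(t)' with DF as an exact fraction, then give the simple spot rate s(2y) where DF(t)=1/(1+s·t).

step 1 [1y] zero: DF = P = 2451/2500 ≈ 0.980400
step 2 [2y] swap r/1=75/4876: DF=(1 − 75/4876·(0.980400))/(1+75/4876) = 97/100 ≈ 0.970000

1 1 2451/2500
2 2 97/100
s(2y) = (1/(97/100) − 1)/(2) = 3/194 ≈ 1.5464%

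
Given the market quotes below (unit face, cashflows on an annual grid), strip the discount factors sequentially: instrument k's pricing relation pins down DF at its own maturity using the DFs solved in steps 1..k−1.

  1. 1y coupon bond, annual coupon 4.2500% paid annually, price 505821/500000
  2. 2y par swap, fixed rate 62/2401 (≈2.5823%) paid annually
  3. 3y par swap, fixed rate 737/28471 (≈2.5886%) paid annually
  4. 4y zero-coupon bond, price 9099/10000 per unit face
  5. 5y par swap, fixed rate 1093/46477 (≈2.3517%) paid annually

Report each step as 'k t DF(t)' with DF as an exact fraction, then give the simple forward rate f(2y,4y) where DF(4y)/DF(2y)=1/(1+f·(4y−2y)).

1 1 1213/1250
2 2 594/625
3 3 9263/10000
4 4 9099/10000
5 5 8907/10000
f(2y,4y) = ((594/625)/(9099/10000) − 1)/(2) = 15/674 ≈ 2.2255%

step 1 [1y] bond c/1=17/400: DF=(505821/500000 − 17/400·(0))/(1+17/400) = 1213/1250 ≈ 0.970400
step 2 [2y] swap r/1=62/2401: DF=(1 − 62/2401·(0.970400))/(1+62/2401) = 594/625 ≈ 0.950400
step 3 [3y] swap r/1=737/28471: DF=(1 − 737/28471·(0.970400+0.950400))/(1+737/28471) = 9263/10000 ≈ 0.926300
step 4 [4y] zero: DF = P = 9099/10000 ≈ 0.909900
step 5 [5y] swap r/1=1093/46477: DF=(1 − 1093/46477·(0.970400+0.950400+0.926300+0.909900))/(1+1093/46477) = 8907/10000 ≈ 0.890700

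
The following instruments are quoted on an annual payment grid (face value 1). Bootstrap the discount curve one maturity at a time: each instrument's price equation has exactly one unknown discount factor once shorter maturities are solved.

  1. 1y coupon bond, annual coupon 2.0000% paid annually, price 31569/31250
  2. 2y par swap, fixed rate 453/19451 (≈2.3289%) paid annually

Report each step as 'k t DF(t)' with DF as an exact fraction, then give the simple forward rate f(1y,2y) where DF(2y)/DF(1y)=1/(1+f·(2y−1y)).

1 1 619/625
2 2 9547/10000
f(1y,2y) = ((619/625)/(9547/10000) − 1)/(1) = 357/9547 ≈ 3.7394%

step 1 [1y] bond c/1=1/50: DF=(31569/31250 − 1/50·(0))/(1+1/50) = 619/625 ≈ 0.990400
step 2 [2y] swap r/1=453/19451: DF=(1 − 453/19451·(0.990400))/(1+453/19451) = 9547/10000 ≈ 0.954700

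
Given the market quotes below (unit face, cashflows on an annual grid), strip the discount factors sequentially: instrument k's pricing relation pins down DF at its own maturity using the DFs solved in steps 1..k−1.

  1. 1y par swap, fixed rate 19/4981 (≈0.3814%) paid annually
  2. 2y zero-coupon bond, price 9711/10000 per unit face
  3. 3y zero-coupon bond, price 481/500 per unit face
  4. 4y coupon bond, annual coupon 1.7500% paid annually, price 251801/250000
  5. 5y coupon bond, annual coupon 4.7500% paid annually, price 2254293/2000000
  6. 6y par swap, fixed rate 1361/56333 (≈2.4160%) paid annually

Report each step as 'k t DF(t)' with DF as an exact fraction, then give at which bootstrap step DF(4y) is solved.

1 1 4981/5000
2 2 9711/10000
3 3 481/500
4 4 1879/2000
5 5 4503/5000
6 6 8639/10000
DF(4y) is solved at step 4

step 1 [1y] swap r/1=19/4981: DF=(1 − 19/4981·(0))/(1+19/4981) = 4981/5000 ≈ 0.996200
step 2 [2y] zero: DF = P = 9711/10000 ≈ 0.971100
step 3 [3y] zero: DF = P = 481/500 ≈ 0.962000
step 4 [4y] bond c/1=7/400: DF=(251801/250000 − 7/400·(0.996200+0.971100+0.962000))/(1+7/400) = 1879/2000 ≈ 0.939500
step 5 [5y] bond c/1=19/400: DF=(2254293/2000000 − 19/400·(0.996200+0.971100+0.962000+0.939500))/(1+19/400) = 4503/5000 ≈ 0.900600
step 6 [6y] swap r/1=1361/56333: DF=(1 − 1361/56333·(0.996200+0.971100+0.962000+0.939500+0.900600))/(1+1361/56333) = 8639/10000 ≈ 0.863900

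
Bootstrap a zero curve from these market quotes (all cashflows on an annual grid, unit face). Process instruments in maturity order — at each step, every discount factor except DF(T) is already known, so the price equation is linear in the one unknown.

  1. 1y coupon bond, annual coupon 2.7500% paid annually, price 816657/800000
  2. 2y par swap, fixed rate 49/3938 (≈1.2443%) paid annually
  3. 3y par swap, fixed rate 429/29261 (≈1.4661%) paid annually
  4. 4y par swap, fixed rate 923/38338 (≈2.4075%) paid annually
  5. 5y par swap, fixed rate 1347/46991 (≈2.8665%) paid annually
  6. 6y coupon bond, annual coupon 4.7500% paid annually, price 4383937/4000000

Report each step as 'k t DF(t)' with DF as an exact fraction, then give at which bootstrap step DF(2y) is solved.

1 1 1987/2000
2 2 1951/2000
3 3 9571/10000
4 4 9077/10000
5 5 8653/10000
6 6 2083/2500
DF(2y) is solved at step 2

step 1 [1y] bond c/1=11/400: DF=(816657/800000 − 11/400·(0))/(1+11/400) = 1987/2000 ≈ 0.993500
step 2 [2y] swap r/1=49/3938: DF=(1 − 49/3938·(0.993500))/(1+49/3938) = 1951/2000 ≈ 0.975500
step 3 [3y] swap r/1=429/29261: DF=(1 − 429/29261·(0.993500+0.975500))/(1+429/29261) = 9571/10000 ≈ 0.957100
step 4 [4y] swap r/1=923/38338: DF=(1 − 923/38338·(0.993500+0.975500+0.957100))/(1+923/38338) = 9077/10000 ≈ 0.907700
step 5 [5y] swap r/1=1347/46991: DF=(1 − 1347/46991·(0.993500+0.975500+0.957100+0.907700))/(1+1347/46991) = 8653/10000 ≈ 0.865300
step 6 [6y] bond c/1=19/400: DF=(4383937/4000000 − 19/400·(0.993500+0.975500+0.957100+0.907700+0.865300))/(1+19/400) = 2083/2500 ≈ 0.833200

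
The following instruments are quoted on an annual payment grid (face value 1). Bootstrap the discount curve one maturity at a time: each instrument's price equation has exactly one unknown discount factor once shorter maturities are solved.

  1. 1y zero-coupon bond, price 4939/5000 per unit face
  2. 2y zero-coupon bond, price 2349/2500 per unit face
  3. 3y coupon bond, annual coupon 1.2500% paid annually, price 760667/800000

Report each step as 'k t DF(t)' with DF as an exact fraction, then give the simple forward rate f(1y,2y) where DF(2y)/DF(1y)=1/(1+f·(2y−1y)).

1 1 4939/5000
2 2 2349/2500
3 3 9153/10000
f(1y,2y) = ((4939/5000)/(2349/2500) − 1)/(1) = 241/4698 ≈ 5.1298%

step 1 [1y] zero: DF = P = 4939/5000 ≈ 0.987800
step 2 [2y] zero: DF = P = 2349/2500 ≈ 0.939600
step 3 [3y] bond c/1=1/80: DF=(760667/800000 − 1/80·(0.987800+0.939600))/(1+1/80) = 9153/10000 ≈ 0.915300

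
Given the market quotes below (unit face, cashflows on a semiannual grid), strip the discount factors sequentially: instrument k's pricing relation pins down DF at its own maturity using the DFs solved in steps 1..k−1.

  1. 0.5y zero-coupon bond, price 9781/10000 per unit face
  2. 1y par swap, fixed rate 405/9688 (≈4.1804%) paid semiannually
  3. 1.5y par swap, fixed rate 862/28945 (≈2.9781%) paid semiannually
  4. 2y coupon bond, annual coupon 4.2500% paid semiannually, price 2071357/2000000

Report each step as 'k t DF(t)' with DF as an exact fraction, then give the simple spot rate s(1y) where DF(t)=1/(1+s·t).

1 1/2 9781/10000
2 1 1919/2000
3 3/2 9569/10000
4 2 9539/10000
s(1y) = (1/(1919/2000) − 1)/(1) = 81/1919 ≈ 4.2209%

step 1 [0.5y] zero: DF = P = 9781/10000 ≈ 0.978100
step 2 [1y] swap r/2=405/19376: DF=(1 − 405/19376·(0.978100))/(1+405/19376) = 1919/2000 ≈ 0.959500
step 3 [1.5y] swap r/2=431/28945: DF=(1 − 431/28945·(0.978100+0.959500))/(1+431/28945) = 9569/10000 ≈ 0.956900
step 4 [2y] bond c/2=17/800: DF=(2071357/2000000 − 17/800·(0.978100+0.959500+0.956900))/(1+17/800) = 9539/10000 ≈ 0.953900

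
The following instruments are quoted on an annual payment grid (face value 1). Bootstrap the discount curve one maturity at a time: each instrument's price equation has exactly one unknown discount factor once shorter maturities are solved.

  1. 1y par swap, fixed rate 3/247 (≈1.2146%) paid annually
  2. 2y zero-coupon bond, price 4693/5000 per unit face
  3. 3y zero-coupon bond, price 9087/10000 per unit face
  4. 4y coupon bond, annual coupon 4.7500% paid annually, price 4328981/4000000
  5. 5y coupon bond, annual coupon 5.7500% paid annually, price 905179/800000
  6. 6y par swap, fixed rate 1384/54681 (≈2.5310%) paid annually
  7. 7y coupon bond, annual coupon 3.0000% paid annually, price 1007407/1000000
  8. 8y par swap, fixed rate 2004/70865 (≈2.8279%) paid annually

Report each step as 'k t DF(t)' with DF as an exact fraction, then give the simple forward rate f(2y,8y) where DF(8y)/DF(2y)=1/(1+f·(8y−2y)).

step 1 [1y] swap r/1=3/247: DF=(1 − 3/247·(0))/(1+3/247) = 247/250 ≈ 0.988000
step 2 [2y] zero: DF = P = 4693/5000 ≈ 0.938600
step 3 [3y] zero: DF = P = 9087/10000 ≈ 0.908700
step 4 [4y] bond c/1=19/400: DF=(4328981/4000000 − 19/400·(0.988000+0.938600+0.908700))/(1+19/400) = 4523/5000 ≈ 0.904600
step 5 [5y] bond c/1=23/400: DF=(905179/800000 − 23/400·(0.988000+0.938600+0.908700+0.904600))/(1+23/400) = 4333/5000 ≈ 0.866600
step 6 [6y] swap r/1=1384/54681: DF=(1 − 1384/54681·(0.988000+0.938600+0.908700+0.904600+0.866600))/(1+1384/54681) = 1077/1250 ≈ 0.861600
step 7 [7y] bond c/1=3/100: DF=(1007407/1000000 − 3/100·(0.988000+0.938600+0.908700+0.904600+0.866600+0.861600))/(1+3/100) = 2047/2500 ≈ 0.818800
step 8 [8y] swap r/1=2004/70865: DF=(1 − 2004/70865·(0.988000+0.938600+0.908700+0.904600+0.866600+0.861600+0.818800))/(1+2004/70865) = 1999/2500 ≈ 0.799600

1 1 247/250
2 2 4693/5000
3 3 9087/10000
4 4 4523/5000
5 5 4333/5000
6 6 1077/1250
7 7 2047/2500
8 8 1999/2500
f(2y,8y) = ((4693/5000)/(1999/2500) − 1)/(6) = 695/23988 ≈ 2.8973%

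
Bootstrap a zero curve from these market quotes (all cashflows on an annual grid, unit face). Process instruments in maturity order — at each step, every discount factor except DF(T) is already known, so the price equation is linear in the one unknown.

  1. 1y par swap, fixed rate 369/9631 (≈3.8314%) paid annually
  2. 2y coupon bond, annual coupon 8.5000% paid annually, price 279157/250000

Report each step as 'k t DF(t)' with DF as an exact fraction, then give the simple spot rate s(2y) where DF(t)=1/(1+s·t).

1 1 9631/10000
2 2 9537/10000
s(2y) = (1/(9537/10000) − 1)/(2) = 463/19074 ≈ 2.4274%

step 1 [1y] swap r/1=369/9631: DF=(1 − 369/9631·(0))/(1+369/9631) = 9631/10000 ≈ 0.963100
step 2 [2y] bond c/1=17/200: DF=(279157/250000 − 17/200·(0.963100))/(1+17/200) = 9537/10000 ≈ 0.953700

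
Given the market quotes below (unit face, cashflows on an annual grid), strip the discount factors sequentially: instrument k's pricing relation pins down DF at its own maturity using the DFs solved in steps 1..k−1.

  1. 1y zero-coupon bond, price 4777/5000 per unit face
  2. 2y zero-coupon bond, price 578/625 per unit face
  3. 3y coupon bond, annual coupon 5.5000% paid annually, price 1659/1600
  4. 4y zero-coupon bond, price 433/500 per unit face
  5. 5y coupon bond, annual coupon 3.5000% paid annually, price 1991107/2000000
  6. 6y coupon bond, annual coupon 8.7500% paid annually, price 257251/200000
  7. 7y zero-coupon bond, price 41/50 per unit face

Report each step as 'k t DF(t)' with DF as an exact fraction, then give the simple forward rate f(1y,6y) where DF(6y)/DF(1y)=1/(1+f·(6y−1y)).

1 1 4777/5000
2 2 578/625
3 3 553/625
4 4 433/500
5 5 8391/10000
6 6 8231/10000
7 7 41/50
f(1y,6y) = ((4777/5000)/(8231/10000) − 1)/(5) = 1323/41155 ≈ 3.2147%

step 1 [1y] zero: DF = P = 4777/5000 ≈ 0.955400
step 2 [2y] zero: DF = P = 578/625 ≈ 0.924800
step 3 [3y] bond c/1=11/200: DF=(1659/1600 − 11/200·(0.955400+0.924800))/(1+11/200) = 553/625 ≈ 0.884800
step 4 [4y] zero: DF = P = 433/500 ≈ 0.866000
step 5 [5y] bond c/1=7/200: DF=(1991107/2000000 − 7/200·(0.955400+0.924800+0.884800+0.866000))/(1+7/200) = 8391/10000 ≈ 0.839100
step 6 [6y] bond c/1=7/80: DF=(257251/200000 − 7/80·(0.955400+0.924800+0.884800+0.866000+0.839100))/(1+7/80) = 8231/10000 ≈ 0.823100
step 7 [7y] zero: DF = P = 41/50 ≈ 0.820000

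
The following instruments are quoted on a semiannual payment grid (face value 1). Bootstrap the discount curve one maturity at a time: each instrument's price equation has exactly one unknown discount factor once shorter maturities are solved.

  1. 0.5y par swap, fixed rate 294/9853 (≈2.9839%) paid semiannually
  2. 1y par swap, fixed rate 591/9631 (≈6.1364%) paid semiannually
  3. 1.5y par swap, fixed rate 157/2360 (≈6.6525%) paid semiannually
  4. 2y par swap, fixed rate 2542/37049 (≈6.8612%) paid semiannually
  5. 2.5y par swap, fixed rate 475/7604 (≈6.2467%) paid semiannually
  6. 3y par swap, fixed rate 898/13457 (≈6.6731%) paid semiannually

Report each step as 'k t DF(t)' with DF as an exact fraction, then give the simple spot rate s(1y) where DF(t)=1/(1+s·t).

1 1/2 9853/10000
2 1 9409/10000
3 3/2 4529/5000
4 2 8729/10000
5 5/2 343/400
6 3 2051/2500
s(1y) = (1/(9409/10000) − 1)/(1) = 591/9409 ≈ 6.2812%

step 1 [0.5y] swap r/2=147/9853: DF=(1 − 147/9853·(0))/(1+147/9853) = 9853/10000 ≈ 0.985300
step 2 [1y] swap r/2=591/19262: DF=(1 − 591/19262·(0.985300))/(1+591/19262) = 9409/10000 ≈ 0.940900
step 3 [1.5y] swap r/2=157/4720: DF=(1 − 157/4720·(0.985300+0.940900))/(1+157/4720) = 4529/5000 ≈ 0.905800
step 4 [2y] swap r/2=1271/37049: DF=(1 − 1271/37049·(0.985300+0.940900+0.905800))/(1+1271/37049) = 8729/10000 ≈ 0.872900
step 5 [2.5y] swap r/2=475/15208: DF=(1 − 475/15208·(0.985300+0.940900+0.905800+0.872900))/(1+475/15208) = 343/400 ≈ 0.857500
step 6 [3y] swap r/2=449/13457: DF=(1 − 449/13457·(0.985300+0.940900+0.905800+0.872900+0.857500))/(1+449/13457) = 2051/2500 ≈ 0.820400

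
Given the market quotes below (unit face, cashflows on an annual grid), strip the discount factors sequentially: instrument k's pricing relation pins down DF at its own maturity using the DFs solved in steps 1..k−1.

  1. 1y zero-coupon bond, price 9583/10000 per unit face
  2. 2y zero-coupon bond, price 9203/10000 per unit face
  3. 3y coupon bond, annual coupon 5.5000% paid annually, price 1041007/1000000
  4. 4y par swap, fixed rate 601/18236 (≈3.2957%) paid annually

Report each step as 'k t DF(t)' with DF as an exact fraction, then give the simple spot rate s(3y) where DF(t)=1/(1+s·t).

step 1 [1y] zero: DF = P = 9583/10000 ≈ 0.958300
step 2 [2y] zero: DF = P = 9203/10000 ≈ 0.920300
step 3 [3y] bond c/1=11/200: DF=(1041007/1000000 − 11/200·(0.958300+0.920300))/(1+11/200) = 1111/1250 ≈ 0.888800
step 4 [4y] swap r/1=601/18236: DF=(1 − 601/18236·(0.958300+0.920300+0.888800))/(1+601/18236) = 4399/5000 ≈ 0.879800

1 1 9583/10000
2 2 9203/10000
3 3 1111/1250
4 4 4399/5000
s(3y) = (1/(1111/1250) − 1)/(3) = 139/3333 ≈ 4.1704%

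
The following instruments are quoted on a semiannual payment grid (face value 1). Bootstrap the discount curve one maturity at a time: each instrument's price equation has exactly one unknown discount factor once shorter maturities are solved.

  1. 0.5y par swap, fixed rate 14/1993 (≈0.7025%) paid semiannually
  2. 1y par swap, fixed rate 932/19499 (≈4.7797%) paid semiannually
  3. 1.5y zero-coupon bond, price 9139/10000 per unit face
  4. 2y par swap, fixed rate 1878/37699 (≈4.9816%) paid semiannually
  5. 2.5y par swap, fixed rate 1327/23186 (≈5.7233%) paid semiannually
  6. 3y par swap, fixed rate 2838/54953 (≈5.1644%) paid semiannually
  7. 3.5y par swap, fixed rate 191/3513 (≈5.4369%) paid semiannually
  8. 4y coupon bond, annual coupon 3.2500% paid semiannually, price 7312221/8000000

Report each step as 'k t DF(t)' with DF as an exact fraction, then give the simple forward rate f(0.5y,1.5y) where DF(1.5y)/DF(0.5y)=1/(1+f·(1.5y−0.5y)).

step 1 [0.5y] swap r/2=7/1993: DF=(1 − 7/1993·(0))/(1+7/1993) = 1993/2000 ≈ 0.996500
step 2 [1y] swap r/2=466/19499: DF=(1 − 466/19499·(0.996500))/(1+466/19499) = 4767/5000 ≈ 0.953400
step 3 [1.5y] zero: DF = P = 9139/10000 ≈ 0.913900
step 4 [2y] swap r/2=939/37699: DF=(1 − 939/37699·(0.996500+0.953400+0.913900))/(1+939/37699) = 9061/10000 ≈ 0.906100
step 5 [2.5y] swap r/2=1327/46372: DF=(1 − 1327/46372·(0.996500+0.953400+0.913900+0.906100))/(1+1327/46372) = 8673/10000 ≈ 0.867300
step 6 [3y] swap r/2=1419/54953: DF=(1 − 1419/54953·(0.996500+0.953400+0.913900+0.906100+0.867300))/(1+1419/54953) = 8581/10000 ≈ 0.858100
step 7 [3.5y] swap r/2=191/7026: DF=(1 − 191/7026·(0.996500+0.953400+0.913900+0.906100+0.867300+0.858100))/(1+191/7026) = 8281/10000 ≈ 0.828100
step 8 [4y] bond c/2=13/800: DF=(7312221/8000000 − 13/800·(0.996500+0.953400+0.913900+0.906100+0.867300+0.858100+0.828100))/(1+13/800) = 7983/10000 ≈ 0.798300

1 1/2 1993/2000
2 1 4767/5000
3 3/2 9139/10000
4 2 9061/10000
5 5/2 8673/10000
6 3 8581/10000
7 7/2 8281/10000
8 4 7983/10000
f(0.5y,1.5y) = ((1993/2000)/(9139/10000) − 1)/(1) = 826/9139 ≈ 9.0382%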